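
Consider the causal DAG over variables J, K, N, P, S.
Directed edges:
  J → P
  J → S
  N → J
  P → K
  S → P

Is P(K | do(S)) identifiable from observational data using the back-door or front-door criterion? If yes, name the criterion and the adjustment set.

P(K|do(S)): backdoor, adjust for {J}.

desc(S)\{S}={K,P}; candidates ⊆ {J,N}.
size 0: {}; under {} S still reaches {J,K,N,P} ∋ K.
{J}: S⊥K given {J} in G with S→· removed — back-door holds.
P(K|do(S)) = Σ_{J} P(K|S,J)·P(J).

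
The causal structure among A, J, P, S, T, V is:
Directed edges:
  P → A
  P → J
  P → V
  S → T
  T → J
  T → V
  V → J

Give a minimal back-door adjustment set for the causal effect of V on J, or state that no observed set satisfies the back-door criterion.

V→J: minimal back-door set {P, T}.

desc(V)\{V}={J}; candidates ⊆ {A,P,S,T}.
size 0: {}; under {} V still reaches {A,J,P,S,T} ∋ J.
size 1: {A}, {P}, {S} …(+1); under {A} V still reaches {J,P,S,T} ∋ J.
{P,T}: V⊥J given {P,T} in G with V→· removed — back-door holds.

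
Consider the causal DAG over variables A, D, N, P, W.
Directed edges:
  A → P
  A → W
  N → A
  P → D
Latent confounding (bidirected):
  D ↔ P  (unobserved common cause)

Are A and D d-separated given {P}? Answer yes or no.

No — A and D are d-connected given {P}.

Bayes-Ball from A | {P} reaches {D,N,W}.
D ∈ reach(A|{P}) ⇒ A ⊥̸ D | {P}.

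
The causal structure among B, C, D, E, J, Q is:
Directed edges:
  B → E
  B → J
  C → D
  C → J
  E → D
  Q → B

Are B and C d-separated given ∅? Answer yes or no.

Yes — B ⊥ C | ∅.

Bayes-Ball from B | ∅ reaches {D,E,J,Q}.
C ∉ reach(B|∅) ⇒ B ⊥ C | ∅.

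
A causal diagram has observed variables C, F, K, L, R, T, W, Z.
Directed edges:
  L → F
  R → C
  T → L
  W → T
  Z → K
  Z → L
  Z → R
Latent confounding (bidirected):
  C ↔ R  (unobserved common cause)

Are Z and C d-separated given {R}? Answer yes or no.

No — Z and C are d-connected given {R}.

Bayes-Ball from Z | {R} reaches {C,F,K,L}.
C ∈ reach(Z|{R}) ⇒ Z ⊥̸ C | {R}.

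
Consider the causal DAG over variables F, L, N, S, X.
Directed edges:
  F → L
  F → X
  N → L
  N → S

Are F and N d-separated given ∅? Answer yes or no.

Yes — F ⊥ N | ∅.

Bayes-Ball from F | ∅ reaches {L,X}.
N ∉ reach(F|∅) ⇒ F ⊥ N | ∅.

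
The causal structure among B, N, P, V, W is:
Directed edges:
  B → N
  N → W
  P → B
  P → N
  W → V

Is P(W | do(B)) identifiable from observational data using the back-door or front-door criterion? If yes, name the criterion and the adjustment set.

desc(B)\{B}={N,V,W}; candidates ⊆ {P}.
size 0: {}; under {} B still reaches {N,P,V,W} ∋ W.
{P}: B⊥W given {P} in G with B→· removed — back-door holds.
P(W|do(B)) = Σ_{P} P(W|B,P)·P(P).

P(W|do(B)): backdoor, adjust for {P}.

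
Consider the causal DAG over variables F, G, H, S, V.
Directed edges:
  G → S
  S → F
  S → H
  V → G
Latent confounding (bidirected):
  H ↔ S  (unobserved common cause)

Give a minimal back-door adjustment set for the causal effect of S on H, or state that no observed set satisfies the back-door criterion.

S→H: no observed back-door set.

desc(S)\{S}={F,H}; candidates ⊆ {G,V}.
S↔H: latent back-door arc(s) into S.
size 0: {}; under {} S still reaches {G,H,V} ∋ H.
size 1: {G}, {V}; under {G} S still reaches {H} ∋ H.
size 2: {G,V}; under {G,V} S still reaches {H} ∋ H.
S↔H cannot be blocked by any observed set — no back-door set.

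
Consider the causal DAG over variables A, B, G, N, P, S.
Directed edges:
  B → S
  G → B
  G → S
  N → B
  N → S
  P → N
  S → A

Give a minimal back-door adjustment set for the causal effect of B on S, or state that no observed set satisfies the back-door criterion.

desc(B)\{B}={A,S}; candidates ⊆ {G,N,P}.
size 0: {}; under {} B still reaches {A,G,N,P,S} ∋ S.
size 1: {G}, {N}, {P}; under {G} B still reaches {A,N,P,S} ∋ S.
{G,N}: B⊥S given {G,N} in G with B→· removed — back-door holds.

B→S: minimal back-door set {G, N}.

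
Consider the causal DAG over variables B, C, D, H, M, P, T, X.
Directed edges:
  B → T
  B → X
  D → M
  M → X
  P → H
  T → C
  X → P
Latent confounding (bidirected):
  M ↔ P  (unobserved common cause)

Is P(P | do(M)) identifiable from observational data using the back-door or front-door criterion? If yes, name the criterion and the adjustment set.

desc(M)\{M}={H,P,X}; candidates ⊆ {B,C,D,T}.
M↔P: latent back-door arc(s) into M.
size 0: {}; under {} M still reaches {D,H,P} ∋ P.
size 1: {B}, {C}, {D} …(+1); under {B} M still reaches {D,H,P} ∋ P.
size 2: {B,C}, {B,D}, {B,T} …(+3); under {B,C} M still reaches {D,H,P} ∋ P.
M↔P cannot be blocked by any observed set — no back-door set.
{X}: (i) intercepts every directed M→P path; (ii) no back-door M→{X}; (iii) {M} blocks every back-door {X}→P. Front-door holds.
P(P|do(M)) = Σ_{X} P(X|M) Σ_{M'} P(P|X,M')P(M').

P(P|do(M)): frontdoor, adjust for {X}.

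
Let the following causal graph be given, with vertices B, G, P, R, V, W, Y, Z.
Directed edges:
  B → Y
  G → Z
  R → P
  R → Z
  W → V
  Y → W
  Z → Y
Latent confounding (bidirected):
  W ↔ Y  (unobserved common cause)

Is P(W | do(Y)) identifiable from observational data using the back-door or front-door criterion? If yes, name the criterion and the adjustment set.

P(W|do(Y)): not identifiable (no BD/FD set).

desc(Y)\{Y}={V,W}; candidates ⊆ {B,G,P,R,Z}.
Y↔W: latent back-door arc(s) into Y.
size 0: {}; under {} Y still reaches {B,G,P,R,V,W,Z} ∋ W.
size 1: {B}, {G}, {P} …(+2); under {B} Y still reaches {G,P,R,V,W,Z} ∋ W.
size 2: {B,G}, {B,P}, {B,R} …(+7); under {B,G} Y still reaches {P,R,V,W,Z} ∋ W.
Y↔W cannot be blocked by any observed set — no back-door set.
No mediator lies on a directed Y→…→W path.
Neither criterion identifies P(W|do(Y)) in this graph.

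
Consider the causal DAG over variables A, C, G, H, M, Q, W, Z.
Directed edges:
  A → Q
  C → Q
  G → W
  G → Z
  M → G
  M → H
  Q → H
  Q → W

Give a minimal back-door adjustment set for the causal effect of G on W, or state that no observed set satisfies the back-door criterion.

desc(G)\{G}={W,Z}; candidates ⊆ {A,C,H,M,Q}.
∅: G⊥W given ∅ in G with G→· removed — back-door holds.

G→W: minimal back-door set ∅.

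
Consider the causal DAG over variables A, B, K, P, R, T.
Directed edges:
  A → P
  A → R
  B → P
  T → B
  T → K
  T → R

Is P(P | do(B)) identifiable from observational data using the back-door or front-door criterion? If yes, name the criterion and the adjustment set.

desc(B)\{B}={P}; candidates ⊆ {A,K,R,T}.
∅: B⊥P given ∅ in G with B→· removed — back-door holds.
P(P|do(B)) = P(P|B) — no adjustment needed.

P(P|do(B)): backdoor, adjust for ∅.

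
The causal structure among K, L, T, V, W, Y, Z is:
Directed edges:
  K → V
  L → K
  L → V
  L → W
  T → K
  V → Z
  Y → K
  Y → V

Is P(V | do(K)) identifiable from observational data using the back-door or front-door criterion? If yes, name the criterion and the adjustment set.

P(V|do(K)): backdoor, adjust for {L, Y}.

desc(K)\{K}={V,Z}; candidates ⊆ {L,T,W,Y}.
size 0: {}; under {} K still reaches {L,T,V,W,Y,Z} ∋ V.
size 1: {L}, {T}, {W} …(+1); under {L} K still reaches {T,V,Y,Z} ∋ V.
{L,Y}: K⊥V given {L,Y} in G with K→· removed — back-door holds.
P(V|do(K)) = Σ_{L,Y} P(V|K,L,Y)·P(L,Y).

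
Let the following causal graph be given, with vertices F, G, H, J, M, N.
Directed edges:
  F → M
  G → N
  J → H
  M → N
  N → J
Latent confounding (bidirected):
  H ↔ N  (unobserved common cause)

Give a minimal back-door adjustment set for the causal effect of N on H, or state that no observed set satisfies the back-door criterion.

desc(N)\{N}={H,J}; candidates ⊆ {F,G,M}.
N↔H: latent back-door arc(s) into N.
size 0: {}; under {} N still reaches {F,G,H,M} ∋ H.
size 1: {F}, {G}, {M}; under {F} N still reaches {G,H,M} ∋ H.
size 2: {F,G}, {F,M}, {G,M}; under {F,G} N still reaches {H,M} ∋ H.
N↔H cannot be blocked by any observed set — no back-door set.

N→H: no observed back-door set.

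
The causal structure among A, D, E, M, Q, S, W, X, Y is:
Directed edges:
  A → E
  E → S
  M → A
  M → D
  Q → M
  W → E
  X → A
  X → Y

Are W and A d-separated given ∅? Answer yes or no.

Bayes-Ball from W | ∅ reaches {E,S}.
A ∉ reach(W|∅) ⇒ W ⊥ A | ∅.

Yes — W ⊥ A | ∅.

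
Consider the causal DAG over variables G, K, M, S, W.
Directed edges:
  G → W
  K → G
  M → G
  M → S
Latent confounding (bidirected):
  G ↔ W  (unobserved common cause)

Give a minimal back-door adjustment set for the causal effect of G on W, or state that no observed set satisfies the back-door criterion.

G→W: no observed back-door set.

desc(G)\{G}={W}; candidates ⊆ {K,M,S}.
G↔W: latent back-door arc(s) into G.
size 0: {}; under {} G still reaches {K,M,S,W} ∋ W.
size 1: {K}, {M}, {S}; under {K} G still reaches {M,S,W} ∋ W.
size 2: {K,M}, {K,S}, {M,S}; under {K,M} G still reaches {W} ∋ W.
G↔W cannot be blocked by any observed set — no back-door set.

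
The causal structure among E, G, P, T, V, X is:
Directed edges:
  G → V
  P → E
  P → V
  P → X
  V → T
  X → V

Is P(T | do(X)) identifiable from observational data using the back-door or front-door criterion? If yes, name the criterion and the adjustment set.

P(T|do(X)): backdoor, adjust for {P}.

desc(X)\{X}={T,V}; candidates ⊆ {E,G,P}.
size 0: {}; under {} X still reaches {E,P,T,V} ∋ T.
{P}: X⊥T given {P} in G with X→· removed — back-door holds.
P(T|do(X)) = Σ_{P} P(T|X,P)·P(P).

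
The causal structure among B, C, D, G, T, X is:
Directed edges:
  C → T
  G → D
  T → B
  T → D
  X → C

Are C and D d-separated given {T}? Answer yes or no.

Yes — C ⊥ D | {T}.

Bayes-Ball from C | {T} reaches {X}.
D ∉ reach(C|{T}) ⇒ C ⊥ D | {T}.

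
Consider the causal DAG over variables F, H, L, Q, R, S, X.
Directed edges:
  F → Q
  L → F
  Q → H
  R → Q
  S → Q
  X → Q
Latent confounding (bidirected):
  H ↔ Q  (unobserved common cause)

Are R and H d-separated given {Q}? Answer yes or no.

Bayes-Ball from R | {Q} reaches {F,H,L,S,X}.
H ∈ reach(R|{Q}) ⇒ R ⊥̸ H | {Q}.

No — R and H are d-connected given {Q}.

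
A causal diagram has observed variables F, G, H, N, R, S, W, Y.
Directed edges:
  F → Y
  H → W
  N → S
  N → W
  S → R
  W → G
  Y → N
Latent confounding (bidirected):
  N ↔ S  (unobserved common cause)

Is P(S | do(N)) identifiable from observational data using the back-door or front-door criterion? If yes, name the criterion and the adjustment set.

P(S|do(N)): not identifiable (no BD/FD set).

desc(N)\{N}={G,R,S,W}; candidates ⊆ {F,H,Y}.
N↔S: latent back-door arc(s) into N.
size 0: {}; under {} N still reaches {F,R,S,Y} ∋ S.
size 1: {F}, {H}, {Y}; under {F} N still reaches {R,S,Y} ∋ S.
size 2: {F,H}, {F,Y}, {H,Y}; under {F,H} N still reaches {R,S,Y} ∋ S.
N↔S cannot be blocked by any observed set — no back-door set.
No mediator lies on a directed N→…→S path.
Neither criterion identifies P(S|do(N)) in this graph.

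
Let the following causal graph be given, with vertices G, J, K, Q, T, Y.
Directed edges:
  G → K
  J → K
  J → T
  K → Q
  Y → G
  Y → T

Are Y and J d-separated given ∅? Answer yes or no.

Yes — Y ⊥ J | ∅.

Bayes-Ball from Y | ∅ reaches {G,K,Q,T}.
J ∉ reach(Y|∅) ⇒ Y ⊥ J | ∅.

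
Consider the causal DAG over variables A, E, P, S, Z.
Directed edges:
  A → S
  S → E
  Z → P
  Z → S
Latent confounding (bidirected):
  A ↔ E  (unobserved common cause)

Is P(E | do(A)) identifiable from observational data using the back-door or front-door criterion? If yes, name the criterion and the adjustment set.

P(E|do(A)): frontdoor, adjust for {S}.

desc(A)\{A}={E,S}; candidates ⊆ {P,Z}.
A↔E: latent back-door arc(s) into A.
size 0: {}; under {} A still reaches {E} ∋ E.
size 1: {P}, {Z}; under {P} A still reaches {E} ∋ E.
size 2: {P,Z}; under {P,Z} A still reaches {E} ∋ E.
A↔E cannot be blocked by any observed set — no back-door set.
{S}: (i) intercepts every directed A→E path; (ii) no back-door A→{S}; (iii) {A} blocks every back-door {S}→E. Front-door holds.
P(E|do(A)) = Σ_{S} P(S|A) Σ_{A'} P(E|S,A')P(A').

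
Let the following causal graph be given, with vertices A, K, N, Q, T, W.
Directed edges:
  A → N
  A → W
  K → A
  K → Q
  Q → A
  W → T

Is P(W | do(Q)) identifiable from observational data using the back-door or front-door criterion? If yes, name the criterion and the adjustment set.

desc(Q)\{Q}={A,N,T,W}; candidates ⊆ {K}.
size 0: {}; under {} Q still reaches {A,K,N,T,W} ∋ W.
{K}: Q⊥W given {K} in G with Q→· removed — back-door holds.
P(W|do(Q)) = Σ_{K} P(W|Q,K)·P(K).

P(W|do(Q)): backdoor, adjust for {K}.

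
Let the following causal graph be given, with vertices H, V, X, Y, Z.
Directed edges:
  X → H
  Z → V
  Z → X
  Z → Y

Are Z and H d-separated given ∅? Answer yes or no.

Bayes-Ball from Z | ∅ reaches {H,V,X,Y}.
H ∈ reach(Z|∅) ⇒ Z ⊥̸ H | ∅.

No — Z and H are d-connected given ∅.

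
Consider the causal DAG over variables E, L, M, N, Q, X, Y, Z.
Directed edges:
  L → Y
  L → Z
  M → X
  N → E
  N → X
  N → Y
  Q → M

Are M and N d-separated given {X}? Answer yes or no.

No — M and N are d-connected given {X}.

Bayes-Ball from M | {X} reaches {E,N,Q,Y}.
N ∈ reach(M|{X}) ⇒ M ⊥̸ N | {X}.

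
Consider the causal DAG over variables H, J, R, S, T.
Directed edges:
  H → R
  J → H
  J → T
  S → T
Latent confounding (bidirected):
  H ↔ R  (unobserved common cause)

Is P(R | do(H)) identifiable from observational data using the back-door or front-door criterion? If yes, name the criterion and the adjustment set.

P(R|do(H)): not identifiable (no BD/FD set).

desc(H)\{H}={R}; candidates ⊆ {J,S,T}.
H↔R: latent back-door arc(s) into H.
size 0: {}; under {} H still reaches {J,R,T} ∋ R.
size 1: {J}, {S}, {T}; under {J} H still reaches {R} ∋ R.
size 2: {J,S}, {J,T}, {S,T}; under {J,S} H still reaches {R} ∋ R.
H↔R cannot be blocked by any observed set — no back-door set.
No mediator lies on a directed H→…→R path.
Neither criterion identifies P(R|do(H)) in this graph.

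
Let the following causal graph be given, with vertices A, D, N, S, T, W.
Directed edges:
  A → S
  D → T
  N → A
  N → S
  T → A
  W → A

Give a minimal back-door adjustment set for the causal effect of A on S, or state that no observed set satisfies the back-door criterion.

A→S: minimal back-door set {N}.

desc(A)\{A}={S}; candidates ⊆ {D,N,T,W}.
size 0: {}; under {} A still reaches {D,N,S,T,W} ∋ S.
{N}: A⊥S given {N} in G with A→· removed — back-door holds.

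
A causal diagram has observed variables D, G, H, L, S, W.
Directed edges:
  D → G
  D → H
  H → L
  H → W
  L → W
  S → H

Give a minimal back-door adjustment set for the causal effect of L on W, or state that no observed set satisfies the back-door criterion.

L→W: minimal back-door set {H}.

desc(L)\{L}={W}; candidates ⊆ {D,G,H,S}.
size 0: {}; under {} L still reaches {D,G,H,S,W} ∋ W.
{H}: L⊥W given {H} in G with L→· removed — back-door holds.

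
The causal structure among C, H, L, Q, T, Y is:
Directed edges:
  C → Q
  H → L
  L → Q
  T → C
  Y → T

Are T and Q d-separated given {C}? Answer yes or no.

Bayes-Ball from T | {C} reaches {Y}.
Q ∉ reach(T|{C}) ⇒ T ⊥ Q | {C}.

Yes — T ⊥ Q | {C}.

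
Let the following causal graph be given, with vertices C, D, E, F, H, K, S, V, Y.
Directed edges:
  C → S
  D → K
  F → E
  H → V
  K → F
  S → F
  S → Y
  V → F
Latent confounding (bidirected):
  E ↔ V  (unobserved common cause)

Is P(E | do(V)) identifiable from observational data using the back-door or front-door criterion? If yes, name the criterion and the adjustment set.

P(E|do(V)): frontdoor, adjust for {F}.

desc(V)\{V}={E,F}; candidates ⊆ {C,D,H,K,S,Y}.
V↔E: latent back-door arc(s) into V.
size 0: {}; under {} V still reaches {E,H} ∋ E.
size 1: {C}, {D}, {H} …(+3); under {C} V still reaches {E,H} ∋ E.
size 2: {C,D}, {C,H}, {C,K} …(+12); under {C,D} V still reaches {E,H} ∋ E.
V↔E cannot be blocked by any observed set — no back-door set.
{F}: (i) intercepts every directed V→E path; (ii) no back-door V→{F}; (iii) {V} blocks every back-door {F}→E. Front-door holds.
P(E|do(V)) = Σ_{F} P(F|V) Σ_{V'} P(E|F,V')P(V').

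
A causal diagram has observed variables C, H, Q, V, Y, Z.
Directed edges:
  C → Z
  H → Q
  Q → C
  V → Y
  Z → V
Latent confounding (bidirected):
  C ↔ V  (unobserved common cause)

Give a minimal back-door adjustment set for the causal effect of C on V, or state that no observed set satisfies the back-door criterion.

desc(C)\{C}={V,Y,Z}; candidates ⊆ {H,Q}.
C↔V: latent back-door arc(s) into C.
size 0: {}; under {} C still reaches {H,Q,V,Y} ∋ V.
size 1: {H}, {Q}; under {H} C still reaches {Q,V,Y} ∋ V.
size 2: {H,Q}; under {H,Q} C still reaches {V,Y} ∋ V.
C↔V cannot be blocked by any observed set — no back-door set.

C→V: no observed back-door set.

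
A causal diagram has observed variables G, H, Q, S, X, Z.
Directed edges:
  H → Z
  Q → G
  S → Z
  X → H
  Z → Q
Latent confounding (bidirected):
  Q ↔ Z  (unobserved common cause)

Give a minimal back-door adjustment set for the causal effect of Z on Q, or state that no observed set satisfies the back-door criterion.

desc(Z)\{Z}={G,Q}; candidates ⊆ {H,S,X}.
Z↔Q: latent back-door arc(s) into Z.
size 0: {}; under {} Z still reaches {G,H,Q,S,X} ∋ Q.
size 1: {H}, {S}, {X}; under {H} Z still reaches {G,Q,S} ∋ Q.
size 2: {H,S}, {H,X}, {S,X}; under {H,S} Z still reaches {G,Q} ∋ Q.
Z↔Q cannot be blocked by any observed set — no back-door set.

Z→Q: no observed back-door set.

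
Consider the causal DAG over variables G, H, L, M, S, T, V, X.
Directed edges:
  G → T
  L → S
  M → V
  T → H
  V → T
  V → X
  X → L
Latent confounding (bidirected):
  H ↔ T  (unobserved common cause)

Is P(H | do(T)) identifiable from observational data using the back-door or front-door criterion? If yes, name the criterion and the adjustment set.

P(H|do(T)): not identifiable (no BD/FD set).

desc(T)\{T}={H}; candidates ⊆ {G,L,M,S,V,X}.
T↔H: latent back-door arc(s) into T.
size 0: {}; under {} T still reaches {G,H,L,M,S,V,X} ∋ H.
size 1: {G}, {L}, {M} …(+3); under {G} T still reaches {H,L,M,S,V,X} ∋ H.
size 2: {G,L}, {G,M}, {G,S} …(+12); under {G,L} T still reaches {H,M,V,X} ∋ H.
T↔H cannot be blocked by any observed set — no back-door set.
No mediator lies on a directed T→…→H path.
Neither criterion identifies P(H|do(T)) in this graph.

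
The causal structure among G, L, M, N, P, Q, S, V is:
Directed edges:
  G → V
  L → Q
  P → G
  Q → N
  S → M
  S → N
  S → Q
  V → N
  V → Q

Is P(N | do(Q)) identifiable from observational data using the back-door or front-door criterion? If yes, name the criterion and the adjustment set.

desc(Q)\{Q}={N}; candidates ⊆ {G,L,M,P,S,V}.
size 0: {}; under {} Q still reaches {G,L,M,N,P,S,V} ∋ N.
size 1: {G}, {L}, {M} …(+3); under {G} Q still reaches {L,M,N,S,V} ∋ N.
{S,V}: Q⊥N given {S,V} in G with Q→· removed — back-door holds.
P(N|do(Q)) = Σ_{S,V} P(N|Q,S,V)·P(S,V).

P(N|do(Q)): backdoor, adjust for {S, V}.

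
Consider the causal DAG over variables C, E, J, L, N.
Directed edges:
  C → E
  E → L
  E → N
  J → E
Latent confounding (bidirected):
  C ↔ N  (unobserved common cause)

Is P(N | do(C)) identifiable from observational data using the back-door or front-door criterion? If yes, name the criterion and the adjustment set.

P(N|do(C)): frontdoor, adjust for {E}.

desc(C)\{C}={E,L,N}; candidates ⊆ {J}.
C↔N: latent back-door arc(s) into C.
size 0: {}; under {} C still reaches {N} ∋ N.
size 1: {J}; under {J} C still reaches {N} ∋ N.
C↔N cannot be blocked by any observed set — no back-door set.
{E}: (i) intercepts every directed C→N path; (ii) no back-door C→{E}; (iii) {C} blocks every back-door {E}→N. Front-door holds.
P(N|do(C)) = Σ_{E} P(E|C) Σ_{C'} P(N|E,C')P(C').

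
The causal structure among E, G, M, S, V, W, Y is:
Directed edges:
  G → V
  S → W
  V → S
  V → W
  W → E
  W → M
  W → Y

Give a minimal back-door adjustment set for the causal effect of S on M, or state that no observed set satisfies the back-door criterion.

S→M: minimal back-door set {V}.

desc(S)\{S}={E,M,W,Y}; candidates ⊆ {G,V}.
size 0: {}; under {} S still reaches {E,G,M,V,W,Y} ∋ M.
{V}: S⊥M given {V} in G with S→· removed — back-door holds.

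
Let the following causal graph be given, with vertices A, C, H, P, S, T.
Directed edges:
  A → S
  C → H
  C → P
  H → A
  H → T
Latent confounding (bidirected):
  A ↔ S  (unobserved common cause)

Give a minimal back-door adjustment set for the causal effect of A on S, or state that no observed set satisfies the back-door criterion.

desc(A)\{A}={S}; candidates ⊆ {C,H,P,T}.
A↔S: latent back-door arc(s) into A.
size 0: {}; under {} A still reaches {C,H,P,S,T} ∋ S.
size 1: {C}, {H}, {P} …(+1); under {C} A still reaches {H,S,T} ∋ S.
size 2: {C,H}, {C,P}, {C,T} …(+3); under {C,H} A still reaches {S} ∋ S.
A↔S cannot be blocked by any observed set — no back-door set.

A→S: no observed back-door set.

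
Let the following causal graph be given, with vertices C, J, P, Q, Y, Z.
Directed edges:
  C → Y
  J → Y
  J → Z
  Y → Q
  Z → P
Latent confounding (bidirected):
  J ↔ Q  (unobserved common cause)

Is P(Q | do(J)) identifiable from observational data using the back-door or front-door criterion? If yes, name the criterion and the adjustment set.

P(Q|do(J)): frontdoor, adjust for {Y}.

desc(J)\{J}={P,Q,Y,Z}; candidates ⊆ {C}.
J↔Q: latent back-door arc(s) into J.
size 0: {}; under {} J still reaches {Q} ∋ Q.
size 1: {C}; under {C} J still reaches {Q} ∋ Q.
J↔Q cannot be blocked by any observed set — no back-door set.
{Y}: (i) intercepts every directed J→Q path; (ii) no back-door J→{Y}; (iii) {J} blocks every back-door {Y}→Q. Front-door holds.
P(Q|do(J)) = Σ_{Y} P(Y|J) Σ_{J'} P(Q|Y,J')P(J').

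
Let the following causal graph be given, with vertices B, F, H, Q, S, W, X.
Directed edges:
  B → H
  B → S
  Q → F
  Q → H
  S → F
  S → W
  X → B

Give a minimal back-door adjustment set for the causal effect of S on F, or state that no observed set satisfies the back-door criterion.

S→F: minimal back-door set ∅.

desc(S)\{S}={F,W}; candidates ⊆ {B,H,Q,X}.
∅: S⊥F given ∅ in G with S→· removed — back-door holds.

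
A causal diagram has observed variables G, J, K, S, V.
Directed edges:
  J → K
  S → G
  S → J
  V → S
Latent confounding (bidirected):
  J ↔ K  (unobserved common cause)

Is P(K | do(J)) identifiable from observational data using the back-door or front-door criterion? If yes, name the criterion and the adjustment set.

P(K|do(J)): not identifiable (no BD/FD set).

desc(J)\{J}={K}; candidates ⊆ {G,S,V}.
J↔K: latent back-door arc(s) into J.
size 0: {}; under {} J still reaches {G,K,S,V} ∋ K.
size 1: {G}, {S}, {V}; under {G} J still reaches {K,S,V} ∋ K.
size 2: {G,S}, {G,V}, {S,V}; under {G,S} J still reaches {K} ∋ K.
J↔K cannot be blocked by any observed set — no back-door set.
No mediator lies on a directed J→…→K path.
Neither criterion identifies P(K|do(J)) in this graph.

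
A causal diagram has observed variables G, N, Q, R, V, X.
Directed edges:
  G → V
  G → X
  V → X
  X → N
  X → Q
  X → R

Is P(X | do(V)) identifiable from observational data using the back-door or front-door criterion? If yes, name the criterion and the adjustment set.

desc(V)\{V}={N,Q,R,X}; candidates ⊆ {G}.
size 0: {}; under {} V still reaches {G,N,Q,R,X} ∋ X.
{G}: V⊥X given {G} in G with V→· removed — back-door holds.
P(X|do(V)) = Σ_{G} P(X|V,G)·P(G).

P(X|do(V)): backdoor, adjust for {G}.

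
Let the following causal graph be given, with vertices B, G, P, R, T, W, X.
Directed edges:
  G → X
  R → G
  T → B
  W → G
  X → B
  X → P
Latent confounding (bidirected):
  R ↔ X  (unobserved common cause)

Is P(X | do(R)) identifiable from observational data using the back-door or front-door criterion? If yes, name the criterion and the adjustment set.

desc(R)\{R}={B,G,P,X}; candidates ⊆ {T,W}.
R↔X: latent back-door arc(s) into R.
size 0: {}; under {} R still reaches {B,P,X} ∋ X.
size 1: {T}, {W}; under {T} R still reaches {B,P,X} ∋ X.
size 2: {T,W}; under {T,W} R still reaches {B,P,X} ∋ X.
R↔X cannot be blocked by any observed set — no back-door set.
{G}: (i) intercepts every directed R→X path; (ii) no back-door R→{G}; (iii) {R} blocks every back-door {G}→X. Front-door holds.
P(X|do(R)) = Σ_{G} P(G|R) Σ_{R'} P(X|G,R')P(R').

P(X|do(R)): frontdoor, adjust for {G}.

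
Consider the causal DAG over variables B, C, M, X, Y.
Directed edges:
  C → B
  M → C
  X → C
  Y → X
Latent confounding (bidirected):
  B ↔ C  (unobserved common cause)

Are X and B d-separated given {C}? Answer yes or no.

Bayes-Ball from X | {C} reaches {B,M,Y}.
B ∈ reach(X|{C}) ⇒ X ⊥̸ B | {C}.

No — X and B are d-connected given {C}.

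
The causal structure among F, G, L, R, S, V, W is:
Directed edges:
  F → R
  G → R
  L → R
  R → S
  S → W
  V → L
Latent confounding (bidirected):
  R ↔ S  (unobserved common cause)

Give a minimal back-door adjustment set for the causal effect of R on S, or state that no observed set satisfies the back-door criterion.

R→S: no observed back-door set.

desc(R)\{R}={S,W}; candidates ⊆ {F,G,L,V}.
R↔S: latent back-door arc(s) into R.
size 0: {}; under {} R still reaches {F,G,L,S,V,W} ∋ S.
size 1: {F}, {G}, {L} …(+1); under {F} R still reaches {G,L,S,V,W} ∋ S.
size 2: {F,G}, {F,L}, {F,V} …(+3); under {F,G} R still reaches {L,S,V,W} ∋ S.
R↔S cannot be blocked by any observed set — no back-door set.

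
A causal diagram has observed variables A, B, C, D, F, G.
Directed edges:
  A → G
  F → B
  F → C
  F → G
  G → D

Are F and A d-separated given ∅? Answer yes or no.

Yes — F ⊥ A | ∅.

Bayes-Ball from F | ∅ reaches {B,C,D,G}.
A ∉ reach(F|∅) ⇒ F ⊥ A | ∅.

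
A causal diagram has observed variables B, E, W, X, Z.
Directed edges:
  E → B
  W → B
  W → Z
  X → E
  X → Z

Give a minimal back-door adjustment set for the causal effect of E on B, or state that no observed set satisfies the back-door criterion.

desc(E)\{E}={B}; candidates ⊆ {W,X,Z}.
∅: E⊥B given ∅ in G with E→· removed — back-door holds.

E→B: minimal back-door set ∅.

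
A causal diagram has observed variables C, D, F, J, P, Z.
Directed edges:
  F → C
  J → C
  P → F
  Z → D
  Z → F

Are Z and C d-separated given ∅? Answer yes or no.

Bayes-Ball from Z | ∅ reaches {C,D,F}.
C ∈ reach(Z|∅) ⇒ Z ⊥̸ C | ∅.

No — Z and C are d-connected given ∅.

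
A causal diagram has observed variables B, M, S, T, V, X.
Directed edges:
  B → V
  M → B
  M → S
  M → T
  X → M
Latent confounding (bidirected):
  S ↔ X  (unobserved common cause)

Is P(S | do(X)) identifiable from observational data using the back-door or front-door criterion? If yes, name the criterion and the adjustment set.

P(S|do(X)): frontdoor, adjust for {M}.

desc(X)\{X}={B,M,S,T,V}; candidates ⊆ {—}.
X↔S: latent back-door arc(s) into X.
size 0: {}; under {} X still reaches {S} ∋ S.
X↔S cannot be blocked by any observed set — no back-door set.
{M}: (i) intercepts every directed X→S path; (ii) no back-door X→{M}; (iii) {X} blocks every back-door {M}→S. Front-door holds.
P(S|do(X)) = Σ_{M} P(M|X) Σ_{X'} P(S|M,X')P(X').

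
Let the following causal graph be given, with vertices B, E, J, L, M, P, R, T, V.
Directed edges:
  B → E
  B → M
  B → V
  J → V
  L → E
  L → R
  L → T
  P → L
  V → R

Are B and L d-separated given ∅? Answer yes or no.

Bayes-Ball from B | ∅ reaches {E,M,R,V}.
L ∉ reach(B|∅) ⇒ B ⊥ L | ∅.

Yes — B ⊥ L | ∅.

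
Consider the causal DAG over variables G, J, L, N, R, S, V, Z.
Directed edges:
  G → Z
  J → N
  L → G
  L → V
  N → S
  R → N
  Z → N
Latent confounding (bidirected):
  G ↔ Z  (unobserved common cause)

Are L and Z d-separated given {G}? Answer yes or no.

Bayes-Ball from L | {G} reaches {N,S,V,Z}.
Z ∈ reach(L|{G}) ⇒ L ⊥̸ Z | {G}.

No — L and Z are d-connected given {G}.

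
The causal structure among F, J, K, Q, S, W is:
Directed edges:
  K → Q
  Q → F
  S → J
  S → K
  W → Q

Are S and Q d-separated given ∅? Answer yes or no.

No — S and Q are d-connected given ∅.

Bayes-Ball from S | ∅ reaches {F,J,K,Q}.
Q ∈ reach(S|∅) ⇒ S ⊥̸ Q | ∅.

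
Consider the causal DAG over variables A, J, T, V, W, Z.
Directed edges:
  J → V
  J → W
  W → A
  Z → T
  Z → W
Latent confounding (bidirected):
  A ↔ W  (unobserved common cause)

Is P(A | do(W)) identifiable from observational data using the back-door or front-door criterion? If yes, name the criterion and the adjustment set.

P(A|do(W)): not identifiable (no BD/FD set).

desc(W)\{W}={A}; candidates ⊆ {J,T,V,Z}.
W↔A: latent back-door arc(s) into W.
size 0: {}; under {} W still reaches {A,J,T,V,Z} ∋ A.
size 1: {J}, {T}, {V} …(+1); under {J} W still reaches {A,T,Z} ∋ A.
size 2: {J,T}, {J,V}, {J,Z} …(+3); under {J,T} W still reaches {A,Z} ∋ A.
W↔A cannot be blocked by any observed set — no back-door set.
No mediator lies on a directed W→…→A path.
Neither criterion identifies P(A|do(W)) in this graph.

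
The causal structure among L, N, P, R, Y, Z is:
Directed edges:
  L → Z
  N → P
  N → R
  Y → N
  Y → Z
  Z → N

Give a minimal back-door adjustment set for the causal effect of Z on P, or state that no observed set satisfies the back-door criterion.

desc(Z)\{Z}={N,P,R}; candidates ⊆ {L,Y}.
size 0: {}; under {} Z still reaches {L,N,P,R,Y} ∋ P.
{Y}: Z⊥P given {Y} in G with Z→· removed — back-door holds.

Z→P: minimal back-door set {Y}.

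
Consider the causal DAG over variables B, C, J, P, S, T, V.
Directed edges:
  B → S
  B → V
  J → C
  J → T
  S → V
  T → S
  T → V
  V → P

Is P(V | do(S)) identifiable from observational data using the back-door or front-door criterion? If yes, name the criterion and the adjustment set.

desc(S)\{S}={P,V}; candidates ⊆ {B,C,J,T}.
size 0: {}; under {} S still reaches {B,C,J,P,T,V} ∋ V.
size 1: {B}, {C}, {J} …(+1); under {B} S still reaches {C,J,P,T,V} ∋ V.
{B,T}: S⊥V given {B,T} in G with S→· removed — back-door holds.
P(V|do(S)) = Σ_{B,T} P(V|S,B,T)·P(B,T).

P(V|do(S)): backdoor, adjust for {B, T}.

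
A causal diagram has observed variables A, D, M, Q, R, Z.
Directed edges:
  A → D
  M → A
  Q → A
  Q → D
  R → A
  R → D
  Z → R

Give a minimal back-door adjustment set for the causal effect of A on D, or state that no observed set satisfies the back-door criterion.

desc(A)\{A}={D}; candidates ⊆ {M,Q,R,Z}.
size 0: {}; under {} A still reaches {D,M,Q,R,Z} ∋ D.
size 1: {M}, {Q}, {R} …(+1); under {M} A still reaches {D,Q,R,Z} ∋ D.
{Q,R}: A⊥D given {Q,R} in G with A→· removed — back-door holds.

A→D: minimal back-door set {Q, R}.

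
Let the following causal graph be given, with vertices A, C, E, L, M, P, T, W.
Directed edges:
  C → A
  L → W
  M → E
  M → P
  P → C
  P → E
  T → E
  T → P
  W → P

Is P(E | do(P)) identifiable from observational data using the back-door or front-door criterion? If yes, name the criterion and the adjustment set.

desc(P)\{P}={A,C,E}; candidates ⊆ {L,M,T,W}.
size 0: {}; under {} P still reaches {E,L,M,T,W} ∋ E.
size 1: {L}, {M}, {T} …(+1); under {L} P still reaches {E,M,T,W} ∋ E.
{M,T}: P⊥E given {M,T} in G with P→· removed — back-door holds.
P(E|do(P)) = Σ_{M,T} P(E|P,M,T)·P(M,T).

P(E|do(P)): backdoor, adjust for {M, T}.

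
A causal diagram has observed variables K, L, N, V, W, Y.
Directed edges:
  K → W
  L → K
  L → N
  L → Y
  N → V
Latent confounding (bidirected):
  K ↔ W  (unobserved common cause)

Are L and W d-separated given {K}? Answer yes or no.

Bayes-Ball from L | {K} reaches {N,V,W,Y}.
W ∈ reach(L|{K}) ⇒ L ⊥̸ W | {K}.

No — L and W are d-connected given {K}.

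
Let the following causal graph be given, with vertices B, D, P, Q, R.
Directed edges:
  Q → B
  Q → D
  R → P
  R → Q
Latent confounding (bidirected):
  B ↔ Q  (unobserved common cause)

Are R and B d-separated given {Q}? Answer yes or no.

No — R and B are d-connected given {Q}.

Bayes-Ball from R | {Q} reaches {B,P}.
B ∈ reach(R|{Q}) ⇒ R ⊥̸ B | {Q}.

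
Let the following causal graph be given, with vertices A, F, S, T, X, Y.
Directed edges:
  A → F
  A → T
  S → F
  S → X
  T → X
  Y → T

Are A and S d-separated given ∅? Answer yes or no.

Yes — A ⊥ S | ∅.

Bayes-Ball from A | ∅ reaches {F,T,X}.
S ∉ reach(A|∅) ⇒ A ⊥ S | ∅.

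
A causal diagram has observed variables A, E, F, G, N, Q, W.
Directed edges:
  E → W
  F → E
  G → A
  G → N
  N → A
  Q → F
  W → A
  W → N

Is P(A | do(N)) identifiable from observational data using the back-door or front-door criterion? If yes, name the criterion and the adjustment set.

P(A|do(N)): backdoor, adjust for {G, W}.

desc(N)\{N}={A}; candidates ⊆ {E,F,G,Q,W}.
size 0: {}; under {} N still reaches {A,E,F,G,Q,W} ∋ A.
size 1: {E}, {F}, {G} …(+2); under {E} N still reaches {A,G,W} ∋ A.
{G,W}: N⊥A given {G,W} in G with N→· removed — back-door holds.
P(A|do(N)) = Σ_{G,W} P(A|N,G,W)·P(G,W).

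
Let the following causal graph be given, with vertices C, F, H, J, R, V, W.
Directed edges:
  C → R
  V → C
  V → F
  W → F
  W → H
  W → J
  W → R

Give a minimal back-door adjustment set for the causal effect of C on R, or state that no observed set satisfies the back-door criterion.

C→R: minimal back-door set ∅.

desc(C)\{C}={R}; candidates ⊆ {F,H,J,V,W}.
∅: C⊥R given ∅ in G with C→· removed — back-door holds.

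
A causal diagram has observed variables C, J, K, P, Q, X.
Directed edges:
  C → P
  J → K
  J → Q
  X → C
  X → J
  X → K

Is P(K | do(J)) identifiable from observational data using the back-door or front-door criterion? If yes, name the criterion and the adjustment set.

desc(J)\{J}={K,Q}; candidates ⊆ {C,P,X}.
size 0: {}; under {} J still reaches {C,K,P,X} ∋ K.
{X}: J⊥K given {X} in G with J→· removed — back-door holds.
P(K|do(J)) = Σ_{X} P(K|J,X)·P(X).

P(K|do(J)): backdoor, adjust for {X}.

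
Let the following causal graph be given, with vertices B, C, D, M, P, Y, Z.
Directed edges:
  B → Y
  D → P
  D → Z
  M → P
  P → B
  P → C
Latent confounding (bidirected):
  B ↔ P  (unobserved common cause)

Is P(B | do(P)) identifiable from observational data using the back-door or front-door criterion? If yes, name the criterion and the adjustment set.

desc(P)\{P}={B,C,Y}; candidates ⊆ {D,M,Z}.
P↔B: latent back-door arc(s) into P.
size 0: {}; under {} P still reaches {B,D,M,Y,Z} ∋ B.
size 1: {D}, {M}, {Z}; under {D} P still reaches {B,M,Y} ∋ B.
size 2: {D,M}, {D,Z}, {M,Z}; under {D,M} P still reaches {B,Y} ∋ B.
P↔B cannot be blocked by any observed set — no back-door set.
No mediator lies on a directed P→…→B path.
Neither criterion identifies P(B|do(P)) in this graph.

P(B|do(P)): not identifiable (no BD/FD set).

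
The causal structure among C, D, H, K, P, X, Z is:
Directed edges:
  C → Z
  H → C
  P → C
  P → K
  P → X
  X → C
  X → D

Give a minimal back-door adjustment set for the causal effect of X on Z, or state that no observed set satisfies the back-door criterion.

desc(X)\{X}={C,D,Z}; candidates ⊆ {H,K,P}.
size 0: {}; under {} X still reaches {C,K,P,Z} ∋ Z.
{P}: X⊥Z given {P} in G with X→· removed — back-door holds.

X→Z: minimal back-door set {P}.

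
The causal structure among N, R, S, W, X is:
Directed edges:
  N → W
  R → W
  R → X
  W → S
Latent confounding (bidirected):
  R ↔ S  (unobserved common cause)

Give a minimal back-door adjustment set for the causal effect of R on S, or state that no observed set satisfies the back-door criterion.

R→S: no observed back-door set.

desc(R)\{R}={S,W,X}; candidates ⊆ {N}.
R↔S: latent back-door arc(s) into R.
size 0: {}; under {} R still reaches {S} ∋ S.
size 1: {N}; under {N} R still reaches {S} ∋ S.
R↔S cannot be blocked by any observed set — no back-door set.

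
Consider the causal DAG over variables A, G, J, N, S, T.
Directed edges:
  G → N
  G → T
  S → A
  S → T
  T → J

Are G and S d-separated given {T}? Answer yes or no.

Bayes-Ball from G | {T} reaches {A,N,S}.
S ∈ reach(G|{T}) ⇒ G ⊥̸ S | {T}.

No — G and S are d-connected given {T}.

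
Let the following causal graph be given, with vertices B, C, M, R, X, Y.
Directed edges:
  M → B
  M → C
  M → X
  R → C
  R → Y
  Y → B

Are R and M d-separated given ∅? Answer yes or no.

Yes — R ⊥ M | ∅.

Bayes-Ball from R | ∅ reaches {B,C,Y}.
M ∉ reach(R|∅) ⇒ R ⊥ M | ∅.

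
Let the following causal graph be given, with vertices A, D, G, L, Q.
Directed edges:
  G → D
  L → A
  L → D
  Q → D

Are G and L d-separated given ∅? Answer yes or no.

Yes — G ⊥ L | ∅.

Bayes-Ball from G | ∅ reaches {D}.
L ∉ reach(G|∅) ⇒ G ⊥ L | ∅.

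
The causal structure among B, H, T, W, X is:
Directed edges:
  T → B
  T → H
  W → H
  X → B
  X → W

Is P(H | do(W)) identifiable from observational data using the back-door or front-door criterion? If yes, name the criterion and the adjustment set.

desc(W)\{W}={H}; candidates ⊆ {B,T,X}.
∅: W⊥H given ∅ in G with W→· removed — back-door holds.
P(H|do(W)) = P(H|W) — no adjustment needed.

P(H|do(W)): backdoor, adjust for ∅.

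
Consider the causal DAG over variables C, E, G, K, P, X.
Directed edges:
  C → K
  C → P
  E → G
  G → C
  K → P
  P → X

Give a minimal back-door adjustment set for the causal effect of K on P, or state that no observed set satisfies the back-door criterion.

desc(K)\{K}={P,X}; candidates ⊆ {C,E,G}.
size 0: {}; under {} K still reaches {C,E,G,P,X} ∋ P.
{C}: K⊥P given {C} in G with K→· removed — back-door holds.

K→P: minimal back-door set {C}.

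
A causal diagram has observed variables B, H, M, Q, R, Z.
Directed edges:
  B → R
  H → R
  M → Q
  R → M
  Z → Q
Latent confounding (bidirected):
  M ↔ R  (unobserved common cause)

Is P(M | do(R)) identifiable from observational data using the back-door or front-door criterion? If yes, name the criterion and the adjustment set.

P(M|do(R)): not identifiable (no BD/FD set).

desc(R)\{R}={M,Q}; candidates ⊆ {B,H,Z}.
R↔M: latent back-door arc(s) into R.
size 0: {}; under {} R still reaches {B,H,M,Q} ∋ M.
size 1: {B}, {H}, {Z}; under {B} R still reaches {H,M,Q} ∋ M.
size 2: {B,H}, {B,Z}, {H,Z}; under {B,H} R still reaches {M,Q} ∋ M.
R↔M cannot be blocked by any observed set — no back-door set.
No mediator lies on a directed R→…→M path.
Neither criterion identifies P(M|do(R)) in this graph.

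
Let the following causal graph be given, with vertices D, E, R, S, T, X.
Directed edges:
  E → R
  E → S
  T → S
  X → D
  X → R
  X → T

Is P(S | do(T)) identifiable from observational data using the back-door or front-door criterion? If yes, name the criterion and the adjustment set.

desc(T)\{T}={S}; candidates ⊆ {D,E,R,X}.
∅: T⊥S given ∅ in G with T→· removed — back-door holds.
P(S|do(T)) = P(S|T) — no adjustment needed.

P(S|do(T)): backdoor, adjust for ∅.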